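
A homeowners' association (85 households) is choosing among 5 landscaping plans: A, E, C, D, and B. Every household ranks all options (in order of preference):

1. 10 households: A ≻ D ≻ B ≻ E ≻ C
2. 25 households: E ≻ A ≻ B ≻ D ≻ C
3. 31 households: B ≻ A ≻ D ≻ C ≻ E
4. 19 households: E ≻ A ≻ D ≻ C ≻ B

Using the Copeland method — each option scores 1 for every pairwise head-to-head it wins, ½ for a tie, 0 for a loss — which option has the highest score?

E

A: beats C, D, and B; loses to E → score 3.
E: beats A, C, D, and B → score 4.
C: loses to A, E, D, and B → score 0.
D: beats C; loses to A, E, and B → score 1.
B: beats C and D; loses to A and E → score 2.
E has the best pairwise record.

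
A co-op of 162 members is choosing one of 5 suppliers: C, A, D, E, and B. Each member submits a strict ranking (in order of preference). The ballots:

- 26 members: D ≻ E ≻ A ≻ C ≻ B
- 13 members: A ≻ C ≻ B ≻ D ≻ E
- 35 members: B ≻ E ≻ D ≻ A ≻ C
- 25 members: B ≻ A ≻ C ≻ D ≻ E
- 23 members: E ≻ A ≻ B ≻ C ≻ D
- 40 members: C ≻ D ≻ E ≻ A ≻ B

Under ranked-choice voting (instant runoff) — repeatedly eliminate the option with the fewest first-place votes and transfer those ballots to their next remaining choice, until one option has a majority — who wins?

B

Round 1: C 40, A 13, D 26, E 23, B 60. Eliminate A.
Round 2: C 53, D 26, E 23, B 60. Eliminate E.
Round 3: C 53, D 26, B 83. B has a majority.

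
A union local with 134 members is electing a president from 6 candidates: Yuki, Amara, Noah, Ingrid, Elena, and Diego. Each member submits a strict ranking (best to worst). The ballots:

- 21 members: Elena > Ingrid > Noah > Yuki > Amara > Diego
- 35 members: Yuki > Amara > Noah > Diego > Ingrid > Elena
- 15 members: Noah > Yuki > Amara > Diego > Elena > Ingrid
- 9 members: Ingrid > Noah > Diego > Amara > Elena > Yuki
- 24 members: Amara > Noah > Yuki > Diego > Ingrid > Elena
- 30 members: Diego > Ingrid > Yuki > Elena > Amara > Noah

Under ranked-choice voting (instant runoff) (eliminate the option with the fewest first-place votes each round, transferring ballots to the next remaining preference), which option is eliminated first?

Ingrid

Round 1: Yuki 35, Amara 24, Noah 15, Ingrid 9, Elena 21, Diego 30. Eliminate Ingrid.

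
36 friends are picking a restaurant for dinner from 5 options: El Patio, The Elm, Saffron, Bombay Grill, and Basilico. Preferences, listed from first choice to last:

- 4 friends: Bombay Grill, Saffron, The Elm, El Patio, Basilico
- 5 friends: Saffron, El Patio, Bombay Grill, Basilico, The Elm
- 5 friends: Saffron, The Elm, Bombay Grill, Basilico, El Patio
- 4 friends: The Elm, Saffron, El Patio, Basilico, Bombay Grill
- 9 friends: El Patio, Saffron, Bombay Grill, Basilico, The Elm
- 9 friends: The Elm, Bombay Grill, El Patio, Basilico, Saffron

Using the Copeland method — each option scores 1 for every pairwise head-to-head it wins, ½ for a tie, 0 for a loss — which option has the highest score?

El Patio: beats Basilico; ties Saffron and Bombay Grill; loses to The Elm → score 2.
The Elm: beats El Patio and Basilico; ties Bombay Grill; loses to Saffron → score 2.5.
Saffron: beats The Elm, Bombay Grill, and Basilico; ties El Patio → score 3.5.
Bombay Grill: beats Basilico; ties El Patio and The Elm; loses to Saffron → score 2.
Basilico: loses to El Patio, The Elm, Saffron, and Bombay Grill → score 0.
Saffron has the best pairwise record.

Saffron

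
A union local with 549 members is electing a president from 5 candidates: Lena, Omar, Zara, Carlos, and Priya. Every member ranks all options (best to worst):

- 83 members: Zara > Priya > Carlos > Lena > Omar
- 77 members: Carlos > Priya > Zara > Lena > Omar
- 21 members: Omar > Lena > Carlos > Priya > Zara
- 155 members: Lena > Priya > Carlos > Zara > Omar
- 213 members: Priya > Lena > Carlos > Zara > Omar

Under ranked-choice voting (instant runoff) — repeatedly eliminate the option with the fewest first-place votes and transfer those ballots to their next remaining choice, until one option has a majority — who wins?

Round 1: Lena 155, Omar 21, Zara 83, Carlos 77, Priya 213. Eliminate Omar.
Round 2: Lena 176, Zara 83, Carlos 77, Priya 213. Eliminate Carlos.
Round 3: Lena 176, Zara 83, Priya 290. Priya has a majority.

Priya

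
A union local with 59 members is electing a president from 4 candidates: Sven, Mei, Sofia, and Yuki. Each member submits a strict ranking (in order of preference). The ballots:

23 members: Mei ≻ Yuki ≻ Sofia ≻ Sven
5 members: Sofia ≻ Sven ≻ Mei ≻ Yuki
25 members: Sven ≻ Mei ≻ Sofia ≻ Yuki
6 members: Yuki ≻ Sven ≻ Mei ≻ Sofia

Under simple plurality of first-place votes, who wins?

Sven

First-place votes: Sven 25, Mei 23, Sofia 5, Yuki 6.
Sven has the most first-place votes.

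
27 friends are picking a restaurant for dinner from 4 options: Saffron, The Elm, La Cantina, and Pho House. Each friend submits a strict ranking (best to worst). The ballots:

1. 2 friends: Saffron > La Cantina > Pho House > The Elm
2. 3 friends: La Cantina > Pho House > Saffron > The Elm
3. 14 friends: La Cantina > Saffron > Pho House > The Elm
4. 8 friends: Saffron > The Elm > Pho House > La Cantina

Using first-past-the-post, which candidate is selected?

La Cantina

First-place votes: Saffron 10, The Elm 0, La Cantina 17, Pho House 0.
La Cantina has the most first-place votes.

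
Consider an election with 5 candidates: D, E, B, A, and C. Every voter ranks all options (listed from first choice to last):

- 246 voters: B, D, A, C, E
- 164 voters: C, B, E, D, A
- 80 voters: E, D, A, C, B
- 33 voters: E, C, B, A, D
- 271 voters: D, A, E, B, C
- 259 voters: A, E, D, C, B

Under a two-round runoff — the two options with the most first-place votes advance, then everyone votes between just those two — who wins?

Round 1 first-place votes: D 271, E 113, B 246, A 259, C 164.
D and A advance.
Runoff: D is preferred to A by 761 voters; A by 292.
D wins the runoff.

D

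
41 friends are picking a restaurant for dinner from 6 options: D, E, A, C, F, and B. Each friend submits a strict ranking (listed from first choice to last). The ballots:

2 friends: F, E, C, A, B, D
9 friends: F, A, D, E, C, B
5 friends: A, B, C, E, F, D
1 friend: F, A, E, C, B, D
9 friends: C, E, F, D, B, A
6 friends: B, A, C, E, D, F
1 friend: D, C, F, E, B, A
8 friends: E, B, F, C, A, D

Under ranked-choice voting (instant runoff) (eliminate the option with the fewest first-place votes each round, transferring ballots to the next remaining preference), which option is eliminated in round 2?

Round 1: D 1, E 8, A 5, C 9, F 12, B 6. Eliminate D.
Round 2: E 8, A 5, C 10, F 12, B 6. Eliminate A.

A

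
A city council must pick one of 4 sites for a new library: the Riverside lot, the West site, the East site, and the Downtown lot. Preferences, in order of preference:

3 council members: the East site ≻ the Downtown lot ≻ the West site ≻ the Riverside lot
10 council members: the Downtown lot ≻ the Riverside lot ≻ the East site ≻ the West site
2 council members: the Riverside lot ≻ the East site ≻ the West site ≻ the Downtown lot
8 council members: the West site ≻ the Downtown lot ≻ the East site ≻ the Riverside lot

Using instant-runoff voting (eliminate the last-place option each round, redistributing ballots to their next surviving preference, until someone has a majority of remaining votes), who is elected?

Round 1: the Riverside lot 2, the West site 8, the East site 3, the Downtown lot 10. Eliminate the Riverside lot.
Round 2: the West site 8, the East site 5, the Downtown lot 10. Eliminate the East site.
Round 3: the West site 10, the Downtown lot 13. The Downtown lot has a majority.

the Downtown lot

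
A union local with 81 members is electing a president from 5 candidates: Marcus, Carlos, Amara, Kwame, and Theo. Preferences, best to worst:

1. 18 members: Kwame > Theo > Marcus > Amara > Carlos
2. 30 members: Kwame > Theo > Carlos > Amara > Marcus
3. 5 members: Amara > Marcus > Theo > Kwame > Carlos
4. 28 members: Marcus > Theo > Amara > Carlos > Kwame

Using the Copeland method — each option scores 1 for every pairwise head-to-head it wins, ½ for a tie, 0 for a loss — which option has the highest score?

Kwame

Marcus: beats Carlos and Amara; loses to Kwame and Theo → score 2.
Carlos: loses to Marcus, Amara, Kwame, and Theo → score 0.
Amara: beats Carlos; loses to Marcus, Kwame, and Theo → score 1.
Kwame: beats Marcus, Carlos, Amara, and Theo → score 4.
Theo: beats Marcus, Carlos, and Amara; loses to Kwame → score 3.
Kwame has the best pairwise record.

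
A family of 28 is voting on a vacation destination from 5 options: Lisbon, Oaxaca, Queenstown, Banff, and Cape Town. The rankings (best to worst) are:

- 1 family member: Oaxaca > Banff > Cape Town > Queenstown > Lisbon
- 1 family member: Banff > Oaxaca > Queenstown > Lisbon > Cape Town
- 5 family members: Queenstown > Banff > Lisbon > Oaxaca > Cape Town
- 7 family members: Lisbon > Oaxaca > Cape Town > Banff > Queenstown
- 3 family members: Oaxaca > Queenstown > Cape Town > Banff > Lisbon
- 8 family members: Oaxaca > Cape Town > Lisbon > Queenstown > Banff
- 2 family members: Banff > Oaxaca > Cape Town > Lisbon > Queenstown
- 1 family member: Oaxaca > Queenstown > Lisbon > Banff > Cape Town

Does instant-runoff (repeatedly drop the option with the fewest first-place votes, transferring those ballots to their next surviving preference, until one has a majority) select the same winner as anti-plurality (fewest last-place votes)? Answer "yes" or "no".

yes

Instant-runoff — R1 Lisbon 7, Oaxaca 13, Queenstown 5, Banff 3, Cape Town 0 (Cape Town out); R2 Lisbon 7, Oaxaca 13, Queenstown 5, Banff 3 (Banff out); R3 Lisbon 7, Oaxaca 16, Queenstown 5 (Oaxaca winner). Winner: Oaxaca.
Anti-plurality — last-place votes: Lisbon 4, Oaxaca 0, Queenstown 9, Banff 8, Cape Town 7. Winner: Oaxaca.
The two methods agree.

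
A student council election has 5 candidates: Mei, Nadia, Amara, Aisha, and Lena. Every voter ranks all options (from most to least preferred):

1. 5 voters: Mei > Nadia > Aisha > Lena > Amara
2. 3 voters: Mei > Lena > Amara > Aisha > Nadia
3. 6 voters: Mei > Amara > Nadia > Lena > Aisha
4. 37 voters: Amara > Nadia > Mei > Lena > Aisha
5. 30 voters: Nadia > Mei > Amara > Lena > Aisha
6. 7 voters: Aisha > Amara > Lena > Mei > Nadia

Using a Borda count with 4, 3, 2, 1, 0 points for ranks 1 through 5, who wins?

Mei: 5·4 + 3·4 + 6·4 + 37·2 + 30·3 + 7·1 = 227
Nadia: 5·3 + 3·0 + 6·2 + 37·3 + 30·4 + 7·0 = 258
Amara: 5·0 + 3·2 + 6·3 + 37·4 + 30·2 + 7·3 = 253
Aisha: 5·2 + 3·1 + 6·0 + 37·0 + 30·0 + 7·4 = 41
Lena: 5·1 + 3·3 + 6·1 + 37·1 + 30·1 + 7·2 = 101
Nadia has the highest Borda score (258).

Nadia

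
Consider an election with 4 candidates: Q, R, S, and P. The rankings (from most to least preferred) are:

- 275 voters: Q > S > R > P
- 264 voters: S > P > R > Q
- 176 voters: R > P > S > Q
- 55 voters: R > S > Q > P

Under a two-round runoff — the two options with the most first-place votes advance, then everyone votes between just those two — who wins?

Round 1 first-place votes: Q 275, R 231, S 264, P 0.
Q and S advance.
Runoff: Q is preferred to S by 275 voters; S by 495.
S wins the runoff.

S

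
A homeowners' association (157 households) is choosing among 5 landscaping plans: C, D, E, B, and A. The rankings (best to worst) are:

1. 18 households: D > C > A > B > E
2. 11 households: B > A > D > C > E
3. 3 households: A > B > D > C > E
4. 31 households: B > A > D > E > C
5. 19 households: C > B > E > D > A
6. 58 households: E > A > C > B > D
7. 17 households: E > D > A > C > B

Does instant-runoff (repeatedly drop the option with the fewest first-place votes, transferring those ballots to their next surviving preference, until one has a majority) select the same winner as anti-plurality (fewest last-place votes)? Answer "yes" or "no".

yes

Instant-runoff — R1 C 19, D 18, E 75, B 42, A 3 (A out); R2 C 19, D 18, E 75, B 45 (D out); R3 C 37, E 75, B 45 (C out); R4 E 75, B 82 (B winner). Winner: B.
Anti-plurality — last-place votes: C 31, D 58, E 32, B 17, A 19. Winner: B.
The two methods agree.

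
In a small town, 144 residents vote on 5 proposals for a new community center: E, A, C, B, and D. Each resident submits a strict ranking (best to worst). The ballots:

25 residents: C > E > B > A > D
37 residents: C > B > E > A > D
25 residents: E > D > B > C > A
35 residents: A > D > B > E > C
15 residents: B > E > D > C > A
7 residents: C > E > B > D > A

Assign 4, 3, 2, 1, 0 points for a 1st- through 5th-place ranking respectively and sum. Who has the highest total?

B

E: 25·3 + 37·2 + 25·4 + 35·1 + 15·3 + 7·3 = 350
A: 25·1 + 37·1 + 25·0 + 35·4 + 15·0 + 7·0 = 202
C: 25·4 + 37·4 + 25·1 + 35·0 + 15·1 + 7·4 = 316
B: 25·2 + 37·3 + 25·2 + 35·2 + 15·4 + 7·2 = 355
D: 25·0 + 37·0 + 25·3 + 35·3 + 15·2 + 7·1 = 217
B has the highest Borda score (355).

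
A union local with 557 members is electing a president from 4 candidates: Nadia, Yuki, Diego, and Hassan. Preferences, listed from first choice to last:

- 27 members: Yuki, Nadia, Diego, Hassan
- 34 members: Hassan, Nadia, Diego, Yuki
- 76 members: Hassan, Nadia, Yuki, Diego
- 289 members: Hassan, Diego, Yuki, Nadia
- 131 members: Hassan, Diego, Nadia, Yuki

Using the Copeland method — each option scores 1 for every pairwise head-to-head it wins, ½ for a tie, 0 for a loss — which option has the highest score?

Nadia: loses to Yuki, Diego, and Hassan → score 0.
Yuki: beats Nadia; loses to Diego and Hassan → score 1.
Diego: beats Nadia and Yuki; loses to Hassan → score 2.
Hassan: beats Nadia, Yuki, and Diego → score 3.
Hassan has the best pairwise record.

Hassan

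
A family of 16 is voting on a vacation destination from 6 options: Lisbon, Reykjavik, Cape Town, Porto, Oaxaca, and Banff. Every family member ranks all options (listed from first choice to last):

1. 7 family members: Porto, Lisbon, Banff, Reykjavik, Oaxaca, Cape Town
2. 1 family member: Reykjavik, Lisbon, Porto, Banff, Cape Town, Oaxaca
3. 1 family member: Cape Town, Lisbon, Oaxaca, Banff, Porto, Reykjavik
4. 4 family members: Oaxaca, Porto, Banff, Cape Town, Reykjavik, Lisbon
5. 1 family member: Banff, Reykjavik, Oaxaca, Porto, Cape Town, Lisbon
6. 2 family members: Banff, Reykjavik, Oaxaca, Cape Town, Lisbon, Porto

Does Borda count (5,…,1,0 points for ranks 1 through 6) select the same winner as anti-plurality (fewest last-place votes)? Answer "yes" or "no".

no

Borda — scores: Lisbon 38, Reykjavik 35, Cape Town 19, Porto 57, Oaxaca 39, Banff 52. Winner: Porto.
Anti-plurality — last-place votes: Lisbon 5, Reykjavik 1, Cape Town 7, Porto 2, Oaxaca 1, Banff 0. Winner: Banff.
The two methods disagree.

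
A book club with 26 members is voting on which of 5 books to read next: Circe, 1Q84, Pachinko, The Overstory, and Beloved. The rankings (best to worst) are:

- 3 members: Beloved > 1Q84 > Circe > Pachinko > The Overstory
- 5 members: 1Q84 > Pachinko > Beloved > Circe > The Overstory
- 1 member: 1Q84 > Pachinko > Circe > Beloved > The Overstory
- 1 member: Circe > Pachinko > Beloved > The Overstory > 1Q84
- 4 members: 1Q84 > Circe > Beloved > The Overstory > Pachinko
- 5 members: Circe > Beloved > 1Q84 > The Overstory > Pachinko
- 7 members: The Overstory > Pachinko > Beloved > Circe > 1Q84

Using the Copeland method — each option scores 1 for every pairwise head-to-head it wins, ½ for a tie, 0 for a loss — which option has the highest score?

Beloved

Circe: beats The Overstory; ties 1Q84 and Pachinko; loses to Beloved → score 2.
1Q84: beats Pachinko and The Overstory; ties Circe; loses to Beloved → score 2.5.
Pachinko: beats Beloved; ties Circe; loses to 1Q84 and The Overstory → score 1.5.
The Overstory: beats Pachinko; loses to Circe, 1Q84, and Beloved → score 1.
Beloved: beats Circe, 1Q84, and The Overstory; loses to Pachinko → score 3.
Beloved has the best pairwise record.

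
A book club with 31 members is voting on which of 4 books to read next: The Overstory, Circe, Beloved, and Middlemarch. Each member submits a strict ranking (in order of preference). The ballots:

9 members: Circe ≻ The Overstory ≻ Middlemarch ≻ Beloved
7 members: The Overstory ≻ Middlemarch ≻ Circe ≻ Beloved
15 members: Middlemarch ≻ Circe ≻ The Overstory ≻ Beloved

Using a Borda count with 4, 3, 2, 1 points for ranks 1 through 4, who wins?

Middlemarch

The Overstory: 9·3 + 7·4 + 15·2 = 85
Circe: 9·4 + 7·2 + 15·3 = 95
Beloved: 9·1 + 7·1 + 15·1 = 31
Middlemarch: 9·2 + 7·3 + 15·4 = 99
Middlemarch has the highest Borda score (99).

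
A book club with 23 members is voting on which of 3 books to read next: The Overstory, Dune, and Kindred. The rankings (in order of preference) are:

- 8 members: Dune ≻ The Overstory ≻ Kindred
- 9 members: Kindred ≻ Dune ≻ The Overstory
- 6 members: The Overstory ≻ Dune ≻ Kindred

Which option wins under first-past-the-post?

Kindred

First-place votes: The Overstory 6, Dune 8, Kindred 9.
Kindred has the most first-place votes.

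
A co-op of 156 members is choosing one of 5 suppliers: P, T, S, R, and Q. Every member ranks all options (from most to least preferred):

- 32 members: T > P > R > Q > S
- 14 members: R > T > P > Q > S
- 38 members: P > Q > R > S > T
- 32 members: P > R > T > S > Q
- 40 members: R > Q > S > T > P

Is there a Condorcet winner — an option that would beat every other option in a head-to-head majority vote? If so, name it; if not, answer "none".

Checking pairwise contests:
T beats P 86–70.
R beats T 124–32.
P beats S 116–40.
P beats R 102–54.
P beats Q 116–40.
Every option loses at least one head-to-head, so there is no Condorcet winner.

none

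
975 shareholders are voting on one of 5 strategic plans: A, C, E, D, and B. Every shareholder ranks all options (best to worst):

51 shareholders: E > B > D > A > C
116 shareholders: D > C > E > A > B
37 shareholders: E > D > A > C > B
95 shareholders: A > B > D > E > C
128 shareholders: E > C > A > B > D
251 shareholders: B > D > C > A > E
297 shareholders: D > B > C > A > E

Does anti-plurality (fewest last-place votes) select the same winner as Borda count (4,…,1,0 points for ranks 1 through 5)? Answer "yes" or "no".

no

Anti-plurality — last-place votes: A 0, C 146, E 548, D 128, B 153. Winner: A.
Borda — scores: A 1425, C 1865, E 1191, D 2808, B 2461. Winner: D.
The two methods disagree.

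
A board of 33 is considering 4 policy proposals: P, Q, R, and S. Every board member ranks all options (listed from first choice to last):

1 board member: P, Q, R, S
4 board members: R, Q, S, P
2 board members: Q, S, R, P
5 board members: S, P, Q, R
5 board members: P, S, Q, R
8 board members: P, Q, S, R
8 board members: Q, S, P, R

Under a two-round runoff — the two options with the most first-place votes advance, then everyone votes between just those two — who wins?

P

Round 1 first-place votes: P 14, Q 10, R 4, S 5.
P and Q advance.
Runoff: P is preferred to Q by 19 voters; Q by 14.
P wins the runoff.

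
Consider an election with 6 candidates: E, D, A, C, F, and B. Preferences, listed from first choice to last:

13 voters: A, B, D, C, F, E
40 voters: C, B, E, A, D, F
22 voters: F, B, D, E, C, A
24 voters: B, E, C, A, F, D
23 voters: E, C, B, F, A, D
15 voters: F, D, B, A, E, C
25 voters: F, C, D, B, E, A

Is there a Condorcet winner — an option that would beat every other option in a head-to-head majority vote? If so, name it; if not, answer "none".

Checking pairwise contests:
B beats E 139–23.
E beats D 87–75.
E beats A 134–28.
E beats C 84–78.
E beats F 87–75.
C beats B 88–74.
Every option loses at least one head-to-head, so there is no Condorcet winner.

none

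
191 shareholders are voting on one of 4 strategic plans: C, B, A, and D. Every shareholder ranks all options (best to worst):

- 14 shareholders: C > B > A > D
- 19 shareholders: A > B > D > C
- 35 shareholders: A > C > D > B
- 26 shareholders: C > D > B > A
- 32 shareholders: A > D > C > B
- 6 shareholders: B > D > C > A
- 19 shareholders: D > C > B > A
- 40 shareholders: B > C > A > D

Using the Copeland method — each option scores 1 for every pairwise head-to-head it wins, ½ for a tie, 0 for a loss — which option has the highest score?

C

C: beats B, A, and D → score 3.
B: beats A; loses to C and D → score 1.
A: beats D; loses to C and B → score 1.
D: beats B; loses to C and A → score 1.
C has the best pairwise record.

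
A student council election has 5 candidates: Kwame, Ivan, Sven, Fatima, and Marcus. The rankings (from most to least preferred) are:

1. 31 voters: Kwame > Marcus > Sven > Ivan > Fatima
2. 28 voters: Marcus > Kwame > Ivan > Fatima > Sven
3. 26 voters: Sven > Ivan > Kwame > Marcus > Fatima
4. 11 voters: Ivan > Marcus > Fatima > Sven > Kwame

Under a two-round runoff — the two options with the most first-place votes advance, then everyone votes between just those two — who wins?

Round 1 first-place votes: Kwame 31, Ivan 11, Sven 26, Fatima 0, Marcus 28.
Kwame and Marcus advance.
Runoff: Kwame is preferred to Marcus by 57 voters; Marcus by 39.
Kwame wins the runoff.

Kwame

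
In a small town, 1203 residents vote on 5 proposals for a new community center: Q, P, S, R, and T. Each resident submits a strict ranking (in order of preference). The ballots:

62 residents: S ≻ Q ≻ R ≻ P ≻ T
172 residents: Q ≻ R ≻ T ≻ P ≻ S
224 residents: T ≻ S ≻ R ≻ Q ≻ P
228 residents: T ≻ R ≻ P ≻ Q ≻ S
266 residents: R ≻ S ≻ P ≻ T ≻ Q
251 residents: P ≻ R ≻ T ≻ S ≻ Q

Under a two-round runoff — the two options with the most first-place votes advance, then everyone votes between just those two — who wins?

R

Round 1 first-place votes: Q 172, P 251, S 62, R 266, T 452.
T and R advance.
Runoff: T is preferred to R by 452 voters; R by 751.
R wins the runoff.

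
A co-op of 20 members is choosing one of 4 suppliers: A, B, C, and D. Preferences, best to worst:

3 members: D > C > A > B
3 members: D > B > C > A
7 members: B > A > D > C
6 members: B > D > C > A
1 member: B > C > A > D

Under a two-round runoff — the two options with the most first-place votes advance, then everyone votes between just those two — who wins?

B

Round 1 first-place votes: A 0, B 14, C 0, D 6.
B and D advance.
Runoff: B is preferred to D by 14 voters; D by 6.
B wins the runoff.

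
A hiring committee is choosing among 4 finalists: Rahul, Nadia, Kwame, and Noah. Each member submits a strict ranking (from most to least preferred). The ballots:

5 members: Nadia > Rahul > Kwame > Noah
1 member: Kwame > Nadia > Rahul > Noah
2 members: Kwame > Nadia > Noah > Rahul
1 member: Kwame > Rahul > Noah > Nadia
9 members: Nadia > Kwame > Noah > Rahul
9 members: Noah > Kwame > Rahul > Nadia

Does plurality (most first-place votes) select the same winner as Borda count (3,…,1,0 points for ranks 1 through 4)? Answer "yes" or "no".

Plurality — first-place votes: Rahul 0, Nadia 14, Kwame 4, Noah 9. Winner: Nadia.
Borda — scores: Rahul 22, Nadia 48, Kwame 53, Noah 39. Winner: Kwame.
The two methods disagree.

no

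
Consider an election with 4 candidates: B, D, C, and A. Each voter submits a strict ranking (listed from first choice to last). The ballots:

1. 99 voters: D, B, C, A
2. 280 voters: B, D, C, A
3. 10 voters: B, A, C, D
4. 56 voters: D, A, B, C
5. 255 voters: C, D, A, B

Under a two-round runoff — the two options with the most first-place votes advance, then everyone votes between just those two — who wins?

B

Round 1 first-place votes: B 290, D 155, C 255, A 0.
B and C advance.
Runoff: B is preferred to C by 445 voters; C by 255.
B wins the runoff.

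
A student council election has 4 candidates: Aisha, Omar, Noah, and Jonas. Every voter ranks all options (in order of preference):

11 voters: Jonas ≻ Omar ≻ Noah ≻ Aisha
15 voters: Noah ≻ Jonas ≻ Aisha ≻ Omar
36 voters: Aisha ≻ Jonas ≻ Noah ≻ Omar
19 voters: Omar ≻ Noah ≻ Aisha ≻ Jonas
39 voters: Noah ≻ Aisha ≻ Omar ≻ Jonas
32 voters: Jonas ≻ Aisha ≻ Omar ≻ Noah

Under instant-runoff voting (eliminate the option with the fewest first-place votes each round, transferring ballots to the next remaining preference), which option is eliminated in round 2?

Round 1: Aisha 36, Omar 19, Noah 54, Jonas 43. Eliminate Omar.
Round 2: Aisha 36, Noah 73, Jonas 43. Eliminate Aisha.

Aisha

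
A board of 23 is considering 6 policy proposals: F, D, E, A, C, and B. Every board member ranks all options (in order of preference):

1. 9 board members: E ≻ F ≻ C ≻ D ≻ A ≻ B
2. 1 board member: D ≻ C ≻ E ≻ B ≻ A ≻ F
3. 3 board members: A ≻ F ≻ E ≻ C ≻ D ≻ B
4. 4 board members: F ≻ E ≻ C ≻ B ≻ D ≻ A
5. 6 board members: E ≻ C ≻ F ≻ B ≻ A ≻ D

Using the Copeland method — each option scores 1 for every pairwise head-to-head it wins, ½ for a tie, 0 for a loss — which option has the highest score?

E

F: beats D, A, C, and B; loses to E → score 4.
D: beats A and B; loses to F, E, and C → score 2.
E: beats F, D, A, C, and B → score 5.
A: beats B; loses to F, D, E, and C → score 1.
C: beats D, A, and B; loses to F and E → score 3.
B: loses to F, D, E, A, and C → score 0.
E has the best pairwise record.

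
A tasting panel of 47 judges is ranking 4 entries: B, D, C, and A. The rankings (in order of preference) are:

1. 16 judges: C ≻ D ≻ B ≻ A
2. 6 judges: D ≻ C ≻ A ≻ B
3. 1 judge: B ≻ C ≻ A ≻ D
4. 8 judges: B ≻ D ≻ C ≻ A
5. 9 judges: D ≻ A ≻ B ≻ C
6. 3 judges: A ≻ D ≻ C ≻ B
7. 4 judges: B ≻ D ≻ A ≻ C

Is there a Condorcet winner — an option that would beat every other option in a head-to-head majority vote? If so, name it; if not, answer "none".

D

D vs B: 34–13 for D.
D vs C: 30–17 for D.
D vs A: 43–4 for D.
D beats every other option head-to-head.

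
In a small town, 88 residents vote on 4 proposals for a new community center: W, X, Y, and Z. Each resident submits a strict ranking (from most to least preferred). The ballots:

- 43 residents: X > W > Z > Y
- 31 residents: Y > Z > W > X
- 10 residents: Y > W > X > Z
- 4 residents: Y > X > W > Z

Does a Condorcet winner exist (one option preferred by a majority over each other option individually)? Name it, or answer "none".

Y

Y vs W: 45–43 for Y.
Y vs X: 45–43 for Y.
Y vs Z: 45–43 for Y.
Y beats every other option head-to-head.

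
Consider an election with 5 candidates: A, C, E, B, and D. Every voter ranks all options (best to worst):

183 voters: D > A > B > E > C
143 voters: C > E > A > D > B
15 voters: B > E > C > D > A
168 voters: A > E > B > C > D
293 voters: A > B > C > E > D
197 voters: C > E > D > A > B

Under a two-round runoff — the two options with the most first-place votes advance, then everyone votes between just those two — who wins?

A

Round 1 first-place votes: A 461, C 340, E 0, B 15, D 183.
A and C advance.
Runoff: A is preferred to C by 644 voters; C by 355.
A wins the runoff.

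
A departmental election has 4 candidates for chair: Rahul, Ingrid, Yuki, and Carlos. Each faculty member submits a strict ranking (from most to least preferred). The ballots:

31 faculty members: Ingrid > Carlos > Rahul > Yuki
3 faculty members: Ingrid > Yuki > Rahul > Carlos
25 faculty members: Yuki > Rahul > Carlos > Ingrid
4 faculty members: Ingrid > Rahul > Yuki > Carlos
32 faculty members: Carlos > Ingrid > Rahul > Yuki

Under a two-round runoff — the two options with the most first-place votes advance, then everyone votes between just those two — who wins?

Carlos

Round 1 first-place votes: Rahul 0, Ingrid 38, Yuki 25, Carlos 32.
Ingrid and Carlos advance.
Runoff: Ingrid is preferred to Carlos by 38 voters; Carlos by 57.
Carlos wins the runoff.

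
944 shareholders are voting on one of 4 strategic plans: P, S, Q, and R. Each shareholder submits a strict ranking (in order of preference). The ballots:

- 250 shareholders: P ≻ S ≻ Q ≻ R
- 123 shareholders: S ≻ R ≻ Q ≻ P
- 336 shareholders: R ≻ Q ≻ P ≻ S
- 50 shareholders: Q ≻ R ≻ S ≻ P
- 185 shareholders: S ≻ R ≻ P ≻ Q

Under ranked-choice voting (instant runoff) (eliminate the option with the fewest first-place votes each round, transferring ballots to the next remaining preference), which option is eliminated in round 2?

Round 1: P 250, S 308, Q 50, R 336. Eliminate Q.
Round 2: P 250, S 308, R 386. Eliminate P.

P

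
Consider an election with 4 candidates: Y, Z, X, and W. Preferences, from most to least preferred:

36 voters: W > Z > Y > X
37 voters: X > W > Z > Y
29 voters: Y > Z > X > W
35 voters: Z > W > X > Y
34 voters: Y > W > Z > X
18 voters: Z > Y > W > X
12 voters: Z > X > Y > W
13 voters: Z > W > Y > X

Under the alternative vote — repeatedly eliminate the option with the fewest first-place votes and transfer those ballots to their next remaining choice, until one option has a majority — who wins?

Z

Round 1: Y 63, Z 78, X 37, W 36. Eliminate W.
Round 2: Y 63, Z 114, X 37. Z has a majority.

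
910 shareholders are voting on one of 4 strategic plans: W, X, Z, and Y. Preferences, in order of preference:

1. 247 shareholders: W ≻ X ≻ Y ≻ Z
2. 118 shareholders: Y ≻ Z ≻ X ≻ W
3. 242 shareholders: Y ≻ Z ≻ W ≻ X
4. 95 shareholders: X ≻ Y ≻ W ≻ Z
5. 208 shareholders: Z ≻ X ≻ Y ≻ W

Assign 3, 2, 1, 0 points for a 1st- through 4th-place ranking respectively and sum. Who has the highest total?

Y

W: 247·3 + 118·0 + 242·1 + 95·1 + 208·0 = 1078
X: 247·2 + 118·1 + 242·0 + 95·3 + 208·2 = 1313
Z: 247·0 + 118·2 + 242·2 + 95·0 + 208·3 = 1344
Y: 247·1 + 118·3 + 242·3 + 95·2 + 208·1 = 1725
Y has the highest Borda score (1725).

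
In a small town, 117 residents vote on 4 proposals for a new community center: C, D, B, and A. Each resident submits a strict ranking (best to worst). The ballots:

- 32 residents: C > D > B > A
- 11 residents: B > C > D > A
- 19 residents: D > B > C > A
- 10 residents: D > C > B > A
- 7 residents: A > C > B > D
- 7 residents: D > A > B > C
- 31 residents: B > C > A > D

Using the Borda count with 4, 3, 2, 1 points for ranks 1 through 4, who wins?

C: 32·4 + 11·3 + 19·2 + 10·3 + 7·3 + 7·1 + 31·3 = 350
D: 32·3 + 11·2 + 19·4 + 10·4 + 7·1 + 7·4 + 31·1 = 300
B: 32·2 + 11·4 + 19·3 + 10·2 + 7·2 + 7·2 + 31·4 = 337
A: 32·1 + 11·1 + 19·1 + 10·1 + 7·4 + 7·3 + 31·2 = 183
C has the highest Borda score (350).

C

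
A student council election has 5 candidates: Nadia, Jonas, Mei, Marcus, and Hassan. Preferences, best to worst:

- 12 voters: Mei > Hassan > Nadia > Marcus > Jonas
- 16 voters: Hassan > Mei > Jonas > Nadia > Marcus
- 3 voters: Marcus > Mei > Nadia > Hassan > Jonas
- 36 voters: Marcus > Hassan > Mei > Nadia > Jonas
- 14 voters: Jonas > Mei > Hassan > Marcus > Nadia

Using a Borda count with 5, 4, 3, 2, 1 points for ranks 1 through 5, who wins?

Hassan

Nadia: 12·3 + 16·2 + 3·3 + 36·2 + 14·1 = 163
Jonas: 12·1 + 16·3 + 3·1 + 36·1 + 14·5 = 169
Mei: 12·5 + 16·4 + 3·4 + 36·3 + 14·4 = 300
Marcus: 12·2 + 16·1 + 3·5 + 36·5 + 14·2 = 263
Hassan: 12·4 + 16·5 + 3·2 + 36·4 + 14·3 = 320
Hassan has the highest Borda score (320).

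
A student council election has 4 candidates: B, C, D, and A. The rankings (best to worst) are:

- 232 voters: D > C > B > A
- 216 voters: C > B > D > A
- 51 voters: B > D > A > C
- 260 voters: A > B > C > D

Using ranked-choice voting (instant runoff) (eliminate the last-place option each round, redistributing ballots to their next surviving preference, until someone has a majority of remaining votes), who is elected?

D

Round 1: B 51, C 216, D 232, A 260. Eliminate B.
Round 2: C 216, D 283, A 260. Eliminate C.
Round 3: D 499, A 260. D has a majority.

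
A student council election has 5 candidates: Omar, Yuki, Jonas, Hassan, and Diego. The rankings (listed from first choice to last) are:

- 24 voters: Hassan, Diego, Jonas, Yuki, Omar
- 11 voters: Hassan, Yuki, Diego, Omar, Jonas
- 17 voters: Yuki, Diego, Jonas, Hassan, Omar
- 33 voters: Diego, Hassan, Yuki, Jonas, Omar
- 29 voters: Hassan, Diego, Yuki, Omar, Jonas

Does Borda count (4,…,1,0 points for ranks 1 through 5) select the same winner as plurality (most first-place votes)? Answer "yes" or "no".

Borda — scores: Omar 40, Yuki 249, Jonas 115, Hassan 372, Diego 364. Winner: Hassan.
Plurality — first-place votes: Omar 0, Yuki 17, Jonas 0, Hassan 64, Diego 33. Winner: Hassan.
The two methods agree.

yes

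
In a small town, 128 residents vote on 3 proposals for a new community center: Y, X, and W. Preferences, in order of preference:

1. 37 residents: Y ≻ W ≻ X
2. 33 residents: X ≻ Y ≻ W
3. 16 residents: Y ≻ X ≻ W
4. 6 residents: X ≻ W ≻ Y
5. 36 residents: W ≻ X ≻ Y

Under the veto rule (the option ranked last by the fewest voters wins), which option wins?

X

Last-place votes: Y 42, X 37, W 49.
X is ranked last by the fewest voters, so X wins.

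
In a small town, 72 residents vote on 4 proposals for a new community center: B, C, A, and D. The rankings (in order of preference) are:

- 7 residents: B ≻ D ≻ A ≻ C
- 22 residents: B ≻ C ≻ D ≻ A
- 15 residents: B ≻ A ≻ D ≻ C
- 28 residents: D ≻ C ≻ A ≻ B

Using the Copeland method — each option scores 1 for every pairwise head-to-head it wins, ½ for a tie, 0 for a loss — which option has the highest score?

B

B: beats C, A, and D → score 3.
C: beats A; loses to B and D → score 1.
A: loses to B, C, and D → score 0.
D: beats C and A; loses to B → score 2.
B has the best pairwise record.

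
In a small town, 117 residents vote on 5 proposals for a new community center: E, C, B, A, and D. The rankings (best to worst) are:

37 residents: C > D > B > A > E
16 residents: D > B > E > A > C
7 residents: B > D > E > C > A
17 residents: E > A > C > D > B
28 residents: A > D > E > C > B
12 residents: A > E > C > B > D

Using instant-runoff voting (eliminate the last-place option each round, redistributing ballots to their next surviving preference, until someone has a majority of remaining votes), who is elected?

Round 1: E 17, C 37, B 7, A 40, D 16. Eliminate B.
Round 2: E 17, C 37, A 40, D 23. Eliminate E.
Round 3: C 37, A 57, D 23. Eliminate D.
Round 4: C 44, A 73. A has a majority.

A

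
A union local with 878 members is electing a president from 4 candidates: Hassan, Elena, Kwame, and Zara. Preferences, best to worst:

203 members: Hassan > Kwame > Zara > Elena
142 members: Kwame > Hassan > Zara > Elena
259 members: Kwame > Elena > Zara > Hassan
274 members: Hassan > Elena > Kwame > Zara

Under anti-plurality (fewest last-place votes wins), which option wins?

Kwame

Last-place votes: Hassan 259, Elena 345, Kwame 0, Zara 274.
Kwame is ranked last by the fewest voters, so Kwame wins.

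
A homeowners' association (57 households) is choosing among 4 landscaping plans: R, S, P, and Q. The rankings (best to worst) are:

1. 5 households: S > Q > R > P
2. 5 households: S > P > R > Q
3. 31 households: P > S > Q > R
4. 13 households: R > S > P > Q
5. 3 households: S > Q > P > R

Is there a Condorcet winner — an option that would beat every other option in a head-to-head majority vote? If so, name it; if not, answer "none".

P vs R: 39–18 for P.
P vs S: 31–26 for P.
P vs Q: 49–8 for P.
P beats every other option head-to-head.

P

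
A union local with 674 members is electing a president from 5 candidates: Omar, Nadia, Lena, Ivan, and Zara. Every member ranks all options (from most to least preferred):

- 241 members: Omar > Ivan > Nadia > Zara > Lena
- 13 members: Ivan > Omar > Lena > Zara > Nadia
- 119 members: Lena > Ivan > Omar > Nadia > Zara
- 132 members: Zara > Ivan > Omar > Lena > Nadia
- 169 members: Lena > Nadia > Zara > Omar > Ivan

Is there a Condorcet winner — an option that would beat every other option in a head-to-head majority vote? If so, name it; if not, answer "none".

Omar

Omar vs Nadia: 505–169 for Omar.
Omar vs Lena: 386–288 for Omar.
Omar vs Ivan: 410–264 for Omar.
Omar vs Zara: 373–301 for Omar.
Omar beats every other option head-to-head.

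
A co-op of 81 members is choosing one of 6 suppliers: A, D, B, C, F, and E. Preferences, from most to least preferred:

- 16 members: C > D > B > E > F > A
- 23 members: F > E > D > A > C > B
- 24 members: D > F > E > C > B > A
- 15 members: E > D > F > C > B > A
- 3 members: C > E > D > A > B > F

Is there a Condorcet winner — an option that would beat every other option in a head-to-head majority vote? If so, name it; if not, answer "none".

none

Checking pairwise contests:
D beats A 81–0.
E beats D 41–40.
D beats B 81–0.
D beats C 62–19.
D beats F 58–23.
F beats E 47–34.
Every option loses at least one head-to-head, so there is no Condorcet winner.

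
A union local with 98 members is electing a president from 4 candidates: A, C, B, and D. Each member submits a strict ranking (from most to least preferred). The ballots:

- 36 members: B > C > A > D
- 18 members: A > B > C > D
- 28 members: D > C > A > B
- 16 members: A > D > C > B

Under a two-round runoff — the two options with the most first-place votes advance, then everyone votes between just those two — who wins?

A

Round 1 first-place votes: A 34, C 0, B 36, D 28.
B and A advance.
Runoff: B is preferred to A by 36 voters; A by 62.
A wins the runoff.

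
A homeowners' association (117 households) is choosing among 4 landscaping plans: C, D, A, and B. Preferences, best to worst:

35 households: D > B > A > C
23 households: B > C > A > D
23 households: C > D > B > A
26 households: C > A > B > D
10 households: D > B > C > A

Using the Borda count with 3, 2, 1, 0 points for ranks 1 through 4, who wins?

B

C: 35·0 + 23·2 + 23·3 + 26·3 + 10·1 = 203
D: 35·3 + 23·0 + 23·2 + 26·0 + 10·3 = 181
A: 35·1 + 23·1 + 23·0 + 26·2 + 10·0 = 110
B: 35·2 + 23·3 + 23·1 + 26·1 + 10·2 = 208
B has the highest Borda score (208).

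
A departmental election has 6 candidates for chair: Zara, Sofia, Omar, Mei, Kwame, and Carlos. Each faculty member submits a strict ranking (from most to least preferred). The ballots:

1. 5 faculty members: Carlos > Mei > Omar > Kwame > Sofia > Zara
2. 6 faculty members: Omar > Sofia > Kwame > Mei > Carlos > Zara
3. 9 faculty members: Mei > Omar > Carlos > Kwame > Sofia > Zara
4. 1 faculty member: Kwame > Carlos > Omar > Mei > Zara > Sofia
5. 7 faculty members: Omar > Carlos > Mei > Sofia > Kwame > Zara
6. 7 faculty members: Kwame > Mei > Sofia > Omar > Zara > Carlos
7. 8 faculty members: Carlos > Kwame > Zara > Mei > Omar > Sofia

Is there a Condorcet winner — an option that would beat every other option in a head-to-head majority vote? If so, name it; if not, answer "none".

Checking pairwise contests:
Sofia beats Zara 34–9.
Omar beats Sofia 36–7.
Mei beats Omar 29–14.
Kwame beats Mei 22–21.
Omar beats Kwame 27–16.
Omar beats Carlos 29–14.
Every option loses at least one head-to-head, so there is no Condorcet winner.

none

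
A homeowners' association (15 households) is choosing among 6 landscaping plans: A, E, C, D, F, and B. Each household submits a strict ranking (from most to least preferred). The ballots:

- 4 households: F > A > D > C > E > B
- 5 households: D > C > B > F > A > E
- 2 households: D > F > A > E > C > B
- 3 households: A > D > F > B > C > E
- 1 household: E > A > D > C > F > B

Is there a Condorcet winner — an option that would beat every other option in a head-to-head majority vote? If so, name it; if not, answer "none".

none

Checking pairwise contests:
F beats A 11–4.
A beats E 14–1.
A beats C 10–5.
A beats D 8–7.
D beats F 11–4.
A beats B 10–5.
Every option loses at least one head-to-head, so there is no Condorcet winner.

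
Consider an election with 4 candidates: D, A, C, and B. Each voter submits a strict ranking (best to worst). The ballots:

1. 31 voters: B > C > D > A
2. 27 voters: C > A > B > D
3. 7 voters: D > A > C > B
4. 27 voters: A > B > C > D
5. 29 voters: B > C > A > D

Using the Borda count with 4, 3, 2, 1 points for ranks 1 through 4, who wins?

D: 31·2 + 27·1 + 7·4 + 27·1 + 29·1 = 173
A: 31·1 + 27·3 + 7·3 + 27·4 + 29·2 = 299
C: 31·3 + 27·4 + 7·2 + 27·2 + 29·3 = 356
B: 31·4 + 27·2 + 7·1 + 27·3 + 29·4 = 382
B has the highest Borda score (382).

B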